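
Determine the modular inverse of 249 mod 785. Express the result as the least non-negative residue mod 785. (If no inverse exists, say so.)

599

Run Euclid on (785, 249):
785 = 3*249 + 38
249 = 6*38 + 21
38 = 1*21 + 17
21 = 1*17 + 4
17 = 4*4 + 1
4 = 4*1 + 0
The gcd is 1. Working backward:
1 = 17 − 4·4
1 = −4·21 + 5·17
1 = 5·38 − 9·21
1 = −9·249 + 59·38
1 = 59·785 − 186·249
Hence 249⁻¹ ≡ -186 ≡ 599 (mod 785).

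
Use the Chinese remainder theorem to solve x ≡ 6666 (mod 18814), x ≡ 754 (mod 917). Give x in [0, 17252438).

9526550

Write x = 6666 + 18814·k. Then 18814·k ≡ 754 − 6666 ≡ 507 (mod 917).
Need 18814⁻¹ mod 917. Extended Euclid on (917, 474):
917 = 1×474 + 443
474 = 1×443 + 31
443 = 14×31 + 9
31 = 3×9 + 4
9 = 2×4 + 1
4 = 4×1 + 0
Back-substitute:
1 = 9 − 2·4
1 = −2·31 + 7·9
1 = 7·443 − 100·31
1 = −100·474 + 107·443
1 = 107·917 − 207·474
18814⁻¹ ≡ 710 (mod 917), so k ≡ 710·507 ≡ 506 (mod 917).
x = 6666 + 18814·506 = 9526550.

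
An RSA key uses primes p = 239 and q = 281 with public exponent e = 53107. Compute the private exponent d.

35563

φ(n) = (p−1)(q−1) = 238·280 = 66640.
Need d with 53107·d ≡ 1 (mod 66640). Apply the extended Euclidean algorithm:
66640 = 1×53107 + 13533
53107 = 3×13533 + 12508
13533 = 1×12508 + 1025
12508 = 12×1025 + 208
1025 = 4×208 + 193
208 = 1×193 + 15
193 = 12×15 + 13
15 = 1×13 + 2
13 = 6×2 + 1
2 = 2×1 + 0
Back-substitute:
1 = 13 − 6·2
1 = −6·15 + 7·13
1 = 7·193 − 90·15
1 = −90·208 + 97·193
1 = 97·1025 − 478·208
1 = −478·12508 + 5833·1025
1 = 5833·13533 − 6311·12508
1 = −6311·53107 + 24766·13533
1 = 24766·66640 − 31077·53107
So 53107·(-31077) ≡ 1 (mod 66640), hence d ≡ -31077 ≡ 35563 (mod 66640).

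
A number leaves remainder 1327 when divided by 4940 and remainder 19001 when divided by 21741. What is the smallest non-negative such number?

Write x = 1327 + 4940·k. Then 4940·k ≡ 19001 − 1327 ≡ 17674 (mod 21741).
Need 4940⁻¹ mod 21741. Extended Euclid on (21741, 4940):
21741 = 4×4940 + 1981
4940 = 2×1981 + 978
1981 = 2×978 + 25
978 = 39×25 + 3
25 = 8×3 + 1
3 = 3×1 + 0
Back-substitute:
1 = 25 − 8·3
1 = −8·978 + 313·25
1 = 313·1981 − 634·978
1 = −634·4940 + 1581·1981
1 = 1581·21741 − 6958·4940
4940⁻¹ ≡ 14783 (mod 21741), so k ≡ 14783·17674 ≡ 13145 (mod 21741).
x = 1327 + 4940·13145 = 64937627.

64937627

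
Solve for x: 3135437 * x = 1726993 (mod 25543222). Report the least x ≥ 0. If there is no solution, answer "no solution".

24009963

First find gcd(3135437, 25543222):
25543222 = 8×3135437 + 459726
3135437 = 6×459726 + 377081
459726 = 1×377081 + 82645
377081 = 4×82645 + 46501
82645 = 1×46501 + 36144
46501 = 1×36144 + 10357
36144 = 3×10357 + 5073
10357 = 2×5073 + 211
5073 = 24×211 + 9
211 = 23×9 + 4
9 = 2×4 + 1
4 = 4×1 + 0
gcd = 1, so a unique solution mod 25543222 exists.
Back-substitute for the Bézout coefficients:
1 = 9 − 2·4
1 = −2·211 + 47·9
1 = 47·5073 − 1130·211
1 = −1130·10357 + 2307·5073
1 = 2307·36144 − 8051·10357
1 = −8051·46501 + 10358·36144
1 = 10358·82645 − 18409·46501
1 = −18409·377081 + 83994·82645
1 = 83994·459726 − 102403·377081
1 = −102403·3135437 + 698412·459726
1 = 698412·25543222 − 5689699·3135437
So 3135437·(-5689699) ≡ 1 (mod 25543222), giving 3135437⁻¹ ≡ 19853523.
x ≡ 3135437⁻¹·1726993 ≡ 19853523·1726993 ≡ 24009963 (mod 25543222).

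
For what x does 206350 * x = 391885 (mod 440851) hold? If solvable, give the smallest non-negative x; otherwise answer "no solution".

37635

First find gcd(206350, 440851):
440851 = 2*206350 + 28151
206350 = 7*28151 + 9293
28151 = 3*9293 + 272
9293 = 34*272 + 45
272 = 6*45 + 2
45 = 22*2 + 1
2 = 2*1 + 0
gcd = 1, so a unique solution mod 440851 exists.
Back-substitute for the Bézout coefficients:
1 = 45 − 22·2
1 = −22·272 + 133·45
1 = 133·9293 − 4544·272
1 = −4544·28151 + 13765·9293
1 = 13765·206350 − 100899·28151
1 = −100899·440851 + 215563·206350
So 206350·(215563) ≡ 1 (mod 440851), giving 206350⁻¹ ≡ 215563.
x ≡ 206350⁻¹·391885 ≡ 215563·391885 ≡ 37635 (mod 440851).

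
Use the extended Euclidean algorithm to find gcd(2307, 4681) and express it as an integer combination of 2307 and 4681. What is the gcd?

Repeated division:
4681 = 2×2307 + 67
2307 = 34×67 + 29
67 = 2×29 + 9
29 = 3×9 + 2
9 = 4×2 + 1
2 = 2×1 + 0
gcd(2307, 4681) = 1.
Back-substituting:
1 = 9 − 4·2
1 = −4·29 + 13·9
1 = 13·67 − 30·29
1 = −30·2307 + 1033·67
1 = 1033·4681 − 2096·2307
So 1 = (1033)·4681 + (-2096)·2307.

1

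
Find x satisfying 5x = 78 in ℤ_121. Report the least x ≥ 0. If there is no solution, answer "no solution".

64

First find gcd(5, 121):
121 = 24×5 + 1
5 = 5×1 + 0
gcd = 1, so a unique solution mod 121 exists.
Back-substitute for the Bézout coefficients:
1 = 121 − 24·5
So 5·(-24) ≡ 1 (mod 121), giving 5⁻¹ ≡ 97.
x ≡ 5⁻¹·78 ≡ 97·78 ≡ 64 (mod 121).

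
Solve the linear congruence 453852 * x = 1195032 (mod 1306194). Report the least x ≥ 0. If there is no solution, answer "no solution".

First find gcd(453852, 1306194):
1306194 = 2·453852 + 398490
453852 = 1·398490 + 55362
398490 = 7·55362 + 10956
55362 = 5·10956 + 582
10956 = 18·582 + 480
582 = 1·480 + 102
480 = 4·102 + 72
102 = 1·72 + 30
72 = 2·30 + 12
30 = 2·12 + 6
12 = 2·6 + 0
gcd = 6 and 6 | 1195032, so solutions exist. Divide through by 6: 75642x ≡ 199172 (mod 217699).
Now find 75642⁻¹ mod 217699:
217699 = 2×75642 + 66415
75642 = 1×66415 + 9227
66415 = 7×9227 + 1826
9227 = 5×1826 + 97
1826 = 18×97 + 80
97 = 1×80 + 17
80 = 4×17 + 12
17 = 1×12 + 5
12 = 2×5 + 2
5 = 2×2 + 1
2 = 2×1 + 0
Back-substitute:
1 = 5 − 2·2
1 = −2·12 + 5·5
1 = 5·17 − 7·12
1 = −7·80 + 33·17
1 = 33·97 − 40·80
1 = −40·1826 + 753·97
1 = 753·9227 − 3805·1826
1 = −3805·66415 + 27388·9227
1 = 27388·75642 − 31193·66415
1 = −31193·217699 + 89774·75642
So 75642⁻¹ ≡ 89774 (mod 217699).
Then x ≡ 89774·199172 ≡ 195161 (mod 217699); the smallest non-negative solution is x = 195161.

195161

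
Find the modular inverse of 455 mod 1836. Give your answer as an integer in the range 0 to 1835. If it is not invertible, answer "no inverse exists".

gcd(1836, 455) by repeated division:
1836 = 4*455 + 16
455 = 28*16 + 7
16 = 2*7 + 2
7 = 3*2 + 1
2 = 2*1 + 0
The gcd is 1. Working backward:
1 = 7 − 3·2
1 = −3·16 + 7·7
1 = 7·455 − 199·16
1 = −199·1836 + 803·455
So 455·803 ≡ 1 (mod 1836).

803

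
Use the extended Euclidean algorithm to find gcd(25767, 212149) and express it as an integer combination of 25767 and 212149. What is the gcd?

7

Euclidean algorithm:
212149 = 8*25767 + 6013
25767 = 4*6013 + 1715
6013 = 3*1715 + 868
1715 = 1*868 + 847
868 = 1*847 + 21
847 = 40*21 + 7
21 = 3*7 + 0
gcd(25767, 212149) = 7.
Back-substituting:
7 = 847 − 40·21
7 = −40·868 + 41·847
7 = 41·1715 − 81·868
7 = −81·6013 + 284·1715
7 = 284·25767 − 1217·6013
7 = −1217·212149 + 10020·25767
So 7 = (-1217)·212149 + (10020)·25767.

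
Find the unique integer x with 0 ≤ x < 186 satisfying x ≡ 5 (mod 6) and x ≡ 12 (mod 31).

167

Write x = 5 + 6·k. Then 6·k ≡ 12 − 5 ≡ 7 (mod 31).
Need 6⁻¹ mod 31. Extended Euclid on (31, 6):
31 = 5·6 + 1
6 = 6·1 + 0
Back-substitute:
1 = 31 − 5·6
6⁻¹ ≡ 26 (mod 31), so k ≡ 26·7 ≡ 27 (mod 31).
x = 5 + 6·27 = 167.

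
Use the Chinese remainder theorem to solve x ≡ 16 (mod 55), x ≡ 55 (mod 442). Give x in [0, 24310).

3591

Write x = 16 + 55·k. Then 55·k ≡ 55 − 16 ≡ 39 (mod 442).
Need 55⁻¹ mod 442. Extended Euclid on (442, 55):
442 = 8*55 + 2
55 = 27*2 + 1
2 = 2*1 + 0
Back-substitute:
1 = 55 − 27·2
1 = −27·442 + 217·55
55⁻¹ ≡ 217 (mod 442), so k ≡ 217·39 ≡ 65 (mod 442).
x = 16 + 55·65 = 3591.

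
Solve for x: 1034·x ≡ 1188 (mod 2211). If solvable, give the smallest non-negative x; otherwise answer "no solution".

138

First find gcd(1034, 2211):
2211 = 2×1034 + 143
1034 = 7×143 + 33
143 = 4×33 + 11
33 = 3×11 + 0
gcd = 11 and 11 | 1188, so solutions exist. Divide through by 11: 94x ≡ 108 (mod 201).
Now find 94⁻¹ mod 201:
201 = 2·94 + 13
94 = 7·13 + 3
13 = 4·3 + 1
3 = 3·1 + 0
Back-substitute:
1 = 13 − 4·3
1 = −4·94 + 29·13
1 = 29·201 − 62·94
So 94·(-62) ≡ 1 (mod 201), i.e. 94⁻¹ ≡ 139.
Then x ≡ 139·108 ≡ 138 (mod 201); the smallest non-negative solution is x = 138.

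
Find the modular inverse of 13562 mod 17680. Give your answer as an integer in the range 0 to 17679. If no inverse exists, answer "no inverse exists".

no inverse exists

Euclidean algorithm on 17680, 13562:
17680 = 1×13562 + 4118
13562 = 3×4118 + 1208
4118 = 3×1208 + 494
1208 = 2×494 + 220
494 = 2×220 + 54
220 = 4×54 + 4
54 = 13×4 + 2
4 = 2×2 + 0
The gcd is 2, not 1, hence no inverse exists.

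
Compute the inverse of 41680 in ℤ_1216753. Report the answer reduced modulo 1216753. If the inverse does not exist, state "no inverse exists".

34535

gcd(1216753, 41680) by repeated division:
1216753 = 29×41680 + 8033
41680 = 5×8033 + 1515
8033 = 5×1515 + 458
1515 = 3×458 + 141
458 = 3×141 + 35
141 = 4×35 + 1
35 = 35×1 + 0
The gcd is 1. Working backward:
1 = 141 − 4·35
1 = −4·458 + 13·141
1 = 13·1515 − 43·458
1 = −43·8033 + 228·1515
1 = 228·41680 − 1183·8033
1 = −1183·1216753 + 34535·41680
So 41680·34535 ≡ 1 (mod 1216753).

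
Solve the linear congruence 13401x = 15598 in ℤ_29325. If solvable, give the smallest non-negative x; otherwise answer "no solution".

no solution

gcd(13401, 29325):
29325 = 2*13401 + 2523
13401 = 5*2523 + 786
2523 = 3*786 + 165
786 = 4*165 + 126
165 = 1*126 + 39
126 = 3*39 + 9
39 = 4*9 + 3
9 = 3*3 + 0
gcd = 3, but 3 ∤ 15598, so the congruence has no solution.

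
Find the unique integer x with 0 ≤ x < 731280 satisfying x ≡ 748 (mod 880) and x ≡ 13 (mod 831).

Write x = 748 + 880·k. Then 880·k ≡ 13 − 748 ≡ 96 (mod 831).
Need 880⁻¹ mod 831. Extended Euclid on (831, 49):
831 = 16*49 + 47
49 = 1*47 + 2
47 = 23*2 + 1
2 = 2*1 + 0
Back-substitute:
1 = 47 − 23·2
1 = −23·49 + 24·47
1 = 24·831 − 407·49
880⁻¹ ≡ 424 (mod 831), so k ≡ 424·96 ≡ 816 (mod 831).
x = 748 + 880·816 = 718828.

718828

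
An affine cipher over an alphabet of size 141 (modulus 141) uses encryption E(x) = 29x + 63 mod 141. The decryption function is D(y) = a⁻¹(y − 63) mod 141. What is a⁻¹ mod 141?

Extended Euclidean algorithm:
141 = 4×29 + 25
29 = 1×25 + 4
25 = 6×4 + 1
4 = 4×1 + 0
gcd = 1, so the inverse exists. Back-substitute:
1 = 25 − 6·4
1 = −6·29 + 7·25
1 = 7·141 − 34·29
Hence 29⁻¹ ≡ -34 ≡ 107 (mod 141).

107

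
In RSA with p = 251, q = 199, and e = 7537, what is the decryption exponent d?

φ(n) = (p−1)(q−1) = 250·198 = 49500.
Need d with 7537·d ≡ 1 (mod 49500). Apply the extended Euclidean algorithm:
49500 = 6×7537 + 4278
7537 = 1×4278 + 3259
4278 = 1×3259 + 1019
3259 = 3×1019 + 202
1019 = 5×202 + 9
202 = 22×9 + 4
9 = 2×4 + 1
4 = 4×1 + 0
Back-substitute:
1 = 9 − 2·4
1 = −2·202 + 45·9
1 = 45·1019 − 227·202
1 = −227·3259 + 726·1019
1 = 726·4278 − 953·3259
1 = −953·7537 + 1679·4278
1 = 1679·49500 − 11027·7537
So 7537·(-11027) ≡ 1 (mod 49500), hence d ≡ -11027 ≡ 38473 (mod 49500).

38473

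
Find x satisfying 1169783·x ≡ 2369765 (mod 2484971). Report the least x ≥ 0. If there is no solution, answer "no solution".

First find gcd(1169783, 2484971):
2484971 = 2*1169783 + 145405
1169783 = 8*145405 + 6543
145405 = 22*6543 + 1459
6543 = 4*1459 + 707
1459 = 2*707 + 45
707 = 15*45 + 32
45 = 1*32 + 13
32 = 2*13 + 6
13 = 2*6 + 1
6 = 6*1 + 0
gcd = 1, so a unique solution mod 2484971 exists.
Back-substitute for the Bézout coefficients:
1 = 13 − 2·6
1 = −2·32 + 5·13
1 = 5·45 − 7·32
1 = −7·707 + 110·45
1 = 110·1459 − 227·707
1 = −227·6543 + 1018·1459
1 = 1018·145405 − 22623·6543
1 = −22623·1169783 + 182002·145405
1 = 182002·2484971 − 386627·1169783
So 1169783·(-386627) ≡ 1 (mod 2484971), giving 1169783⁻¹ ≡ 2098344.
x ≡ 1169783⁻¹·2369765 ≡ 2098344·2369765 ≡ 1129958 (mod 2484971).

1129958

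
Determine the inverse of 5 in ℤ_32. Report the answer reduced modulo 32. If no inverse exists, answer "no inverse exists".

gcd(32, 5) by repeated division:
32 = 6·5 + 2
5 = 2·2 + 1
2 = 2·1 + 0
gcd = 1, so the inverse exists. Back-substitute:
1 = 5 − 2·2
1 = −2·32 + 13·5
So 5·13 ≡ 1 (mod 32).

13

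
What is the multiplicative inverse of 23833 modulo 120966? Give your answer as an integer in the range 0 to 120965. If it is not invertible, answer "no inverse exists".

Extended Euclidean algorithm:
120966 = 5×23833 + 1801
23833 = 13×1801 + 420
1801 = 4×420 + 121
420 = 3×121 + 57
121 = 2×57 + 7
57 = 8×7 + 1
7 = 7×1 + 0
The gcd is 1. Working backward:
1 = 57 − 8·7
1 = −8·121 + 17·57
1 = 17·420 − 59·121
1 = −59·1801 + 253·420
1 = 253·23833 − 3348·1801
1 = −3348·120966 + 16993·23833
So 23833·16993 ≡ 1 (mod 120966).

16993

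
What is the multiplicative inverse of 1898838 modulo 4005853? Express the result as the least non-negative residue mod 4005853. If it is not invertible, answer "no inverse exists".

Apply the Euclidean algorithm to 4005853 and 1898838:
4005853 = 2×1898838 + 208177
1898838 = 9×208177 + 25245
208177 = 8×25245 + 6217
25245 = 4×6217 + 377
6217 = 16×377 + 185
377 = 2×185 + 7
185 = 26×7 + 3
7 = 2×3 + 1
3 = 3×1 + 0
The gcd is 1. Working backward:
1 = 7 − 2·3
1 = −2·185 + 53·7
1 = 53·377 − 108·185
1 = −108·6217 + 1781·377
1 = 1781·25245 − 7232·6217
1 = −7232·208177 + 59637·25245
1 = 59637·1898838 − 543965·208177
1 = −543965·4005853 + 1147567·1898838
So 1898838·1147567 ≡ 1 (mod 4005853).

1147567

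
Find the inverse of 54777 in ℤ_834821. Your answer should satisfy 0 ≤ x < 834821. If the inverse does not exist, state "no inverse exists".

165937

Run Euclid on (834821, 54777):
834821 = 15*54777 + 13166
54777 = 4*13166 + 2113
13166 = 6*2113 + 488
2113 = 4*488 + 161
488 = 3*161 + 5
161 = 32*5 + 1
5 = 5*1 + 0
The gcd is 1. Working backward:
1 = 161 − 32·5
1 = −32·488 + 97·161
1 = 97·2113 − 420·488
1 = −420·13166 + 2617·2113
1 = 2617·54777 − 10888·13166
1 = −10888·834821 + 165937·54777
So 54777·165937 ≡ 1 (mod 834821).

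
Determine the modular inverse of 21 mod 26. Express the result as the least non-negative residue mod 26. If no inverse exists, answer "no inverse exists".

5

Apply the Euclidean algorithm to 26 and 21:
26 = 1·21 + 5
21 = 4·5 + 1
5 = 5·1 + 0
Since gcd(21, 26) = 1, back-substitute to write 1 as a combination:
1 = 21 − 4·5
1 = −4·26 + 5·21
So 21·5 ≡ 1 (mod 26).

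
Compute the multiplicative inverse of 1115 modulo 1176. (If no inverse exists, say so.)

Extended Euclidean algorithm:
1176 = 1×1115 + 61
1115 = 18×61 + 17
61 = 3×17 + 10
17 = 1×10 + 7
10 = 1×7 + 3
7 = 2×3 + 1
3 = 3×1 + 0
gcd = 1, so the inverse exists. Back-substitute:
1 = 7 − 2·3
1 = −2·10 + 3·7
1 = 3·17 − 5·10
1 = −5·61 + 18·17
1 = 18·1115 − 329·61
1 = −329·1176 + 347·1115
So 1115·347 ≡ 1 (mod 1176).

347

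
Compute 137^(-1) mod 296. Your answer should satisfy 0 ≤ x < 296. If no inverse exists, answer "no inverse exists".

121

Extended Euclidean algorithm:
296 = 2*137 + 22
137 = 6*22 + 5
22 = 4*5 + 2
5 = 2*2 + 1
2 = 2*1 + 0
Since gcd(137, 296) = 1, back-substitute to write 1 as a combination:
1 = 5 − 2·2
1 = −2·22 + 9·5
1 = 9·137 − 56·22
1 = −56·296 + 121·137
So 137·121 ≡ 1 (mod 296).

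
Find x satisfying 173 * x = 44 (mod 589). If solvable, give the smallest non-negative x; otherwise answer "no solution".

402

First find gcd(173, 589):
589 = 3·173 + 70
173 = 2·70 + 33
70 = 2·33 + 4
33 = 8·4 + 1
4 = 4·1 + 0
gcd = 1, so a unique solution mod 589 exists.
Back-substitute for the Bézout coefficients:
1 = 33 − 8·4
1 = −8·70 + 17·33
1 = 17·173 − 42·70
1 = −42·589 + 143·173
So 173·(143) ≡ 1 (mod 589), giving 173⁻¹ ≡ 143.
x ≡ 173⁻¹·44 ≡ 143·44 ≡ 402 (mod 589).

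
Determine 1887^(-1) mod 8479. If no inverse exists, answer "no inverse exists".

gcd(8479, 1887) by repeated division:
8479 = 4×1887 + 931
1887 = 2×931 + 25
931 = 37×25 + 6
25 = 4×6 + 1
6 = 6×1 + 0
Since gcd(1887, 8479) = 1, back-substitute to write 1 as a combination:
1 = 25 − 4·6
1 = −4·931 + 149·25
1 = 149·1887 − 302·931
1 = −302·8479 + 1357·1887
So 1887·1357 ≡ 1 (mod 8479).

1357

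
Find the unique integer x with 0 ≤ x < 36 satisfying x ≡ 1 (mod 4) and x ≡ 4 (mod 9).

13

Write x = 1 + 4·k. Then 4·k ≡ 4 − 1 ≡ 3 (mod 9).
Need 4⁻¹ mod 9. Extended Euclid on (9, 4):
9 = 2·4 + 1
4 = 4·1 + 0
Back-substitute:
1 = 9 − 2·4
4⁻¹ ≡ 7 (mod 9), so k ≡ 7·3 ≡ 3 (mod 9).
x = 1 + 4·3 = 13.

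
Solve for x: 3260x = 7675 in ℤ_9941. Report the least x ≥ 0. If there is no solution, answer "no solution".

First find gcd(3260, 9941):
9941 = 3·3260 + 161
3260 = 20·161 + 40
161 = 4·40 + 1
40 = 40·1 + 0
gcd = 1, so a unique solution mod 9941 exists.
Back-substitute for the Bézout coefficients:
1 = 161 − 4·40
1 = −4·3260 + 81·161
1 = 81·9941 − 247·3260
So 3260·(-247) ≡ 1 (mod 9941), giving 3260⁻¹ ≡ 9694.
x ≡ 3260⁻¹·7675 ≡ 9694·7675 ≡ 3006 (mod 9941).

3006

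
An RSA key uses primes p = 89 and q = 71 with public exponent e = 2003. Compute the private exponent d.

φ(n) = (p−1)(q−1) = 88·70 = 6160.
Need d with 2003·d ≡ 1 (mod 6160). Apply the extended Euclidean algorithm:
6160 = 3×2003 + 151
2003 = 13×151 + 40
151 = 3×40 + 31
40 = 1×31 + 9
31 = 3×9 + 4
9 = 2×4 + 1
4 = 4×1 + 0
Back-substitute:
1 = 9 − 2·4
1 = −2·31 + 7·9
1 = 7·40 − 9·31
1 = −9·151 + 34·40
1 = 34·2003 − 451·151
1 = −451·6160 + 1387·2003
So 2003·1387 ≡ 1 (mod 6160), hence d = 1387.

1387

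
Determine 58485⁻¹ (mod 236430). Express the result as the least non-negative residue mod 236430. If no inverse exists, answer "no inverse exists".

no inverse exists

Compute gcd(58485, 236430):
236430 = 4×58485 + 2490
58485 = 23×2490 + 1215
2490 = 2×1215 + 60
1215 = 20×60 + 15
60 = 4×15 + 0
Since gcd = 15 > 1, 58485 is not a unit mod 236430.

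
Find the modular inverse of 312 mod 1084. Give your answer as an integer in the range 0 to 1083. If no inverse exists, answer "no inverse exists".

Compute gcd(312, 1084):
1084 = 3·312 + 148
312 = 2·148 + 16
148 = 9·16 + 4
16 = 4·4 + 0
Since gcd = 4 > 1, 312 is not a unit mod 1084.

no inverse exists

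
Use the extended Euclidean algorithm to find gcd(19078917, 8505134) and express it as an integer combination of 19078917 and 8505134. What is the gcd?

11

Repeated division:
19078917 = 2×8505134 + 2068649
8505134 = 4×2068649 + 230538
2068649 = 8×230538 + 224345
230538 = 1×224345 + 6193
224345 = 36×6193 + 1397
6193 = 4×1397 + 605
1397 = 2×605 + 187
605 = 3×187 + 44
187 = 4×44 + 11
44 = 4×11 + 0
gcd(19078917, 8505134) = 11.
Express as a combination:
11 = 187 − 4·44
11 = −4·605 + 13·187
11 = 13·1397 − 30·605
11 = −30·6193 + 133·1397
11 = 133·224345 − 4818·6193
11 = −4818·230538 + 4951·224345
11 = 4951·2068649 − 44426·230538
11 = −44426·8505134 + 182655·2068649
11 = 182655·19078917 − 409736·8505134
So 11 = (182655)·19078917 + (-409736)·8505134.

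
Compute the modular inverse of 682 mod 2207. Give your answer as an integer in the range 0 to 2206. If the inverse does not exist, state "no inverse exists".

Apply the Euclidean algorithm to 2207 and 682:
2207 = 3·682 + 161
682 = 4·161 + 38
161 = 4·38 + 9
38 = 4·9 + 2
9 = 4·2 + 1
2 = 2·1 + 0
Since gcd(682, 2207) = 1, back-substitute to write 1 as a combination:
1 = 9 − 4·2
1 = −4·38 + 17·9
1 = 17·161 − 72·38
1 = −72·682 + 305·161
1 = 305·2207 − 987·682
So 682·(-987) ≡ 1 (mod 2207), and -987 ≡ 1220 (mod 2207).

1220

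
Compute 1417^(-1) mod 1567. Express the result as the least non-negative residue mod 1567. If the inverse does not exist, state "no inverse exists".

gcd(1567, 1417) by repeated division:
1567 = 1*1417 + 150
1417 = 9*150 + 67
150 = 2*67 + 16
67 = 4*16 + 3
16 = 5*3 + 1
3 = 3*1 + 0
Since gcd(1417, 1567) = 1, back-substitute to write 1 as a combination:
1 = 16 − 5·3
1 = −5·67 + 21·16
1 = 21·150 − 47·67
1 = −47·1417 + 444·150
1 = 444·1567 − 491·1417
Thus 1417·(-491) ≡ 1 (mod 1567); reducing, -491 mod 1567 = 1076.

1076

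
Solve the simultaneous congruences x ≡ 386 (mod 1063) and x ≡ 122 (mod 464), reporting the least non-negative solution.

349050

Write x = 386 + 1063·k. Then 1063·k ≡ 122 − 386 ≡ 200 (mod 464).
Need 1063⁻¹ mod 464. Extended Euclid on (464, 135):
464 = 3·135 + 59
135 = 2·59 + 17
59 = 3·17 + 8
17 = 2·8 + 1
8 = 8·1 + 0
Back-substitute:
1 = 17 − 2·8
1 = −2·59 + 7·17
1 = 7·135 − 16·59
1 = −16·464 + 55·135
1063⁻¹ ≡ 55 (mod 464), so k ≡ 55·200 ≡ 328 (mod 464).
x = 386 + 1063·328 = 349050.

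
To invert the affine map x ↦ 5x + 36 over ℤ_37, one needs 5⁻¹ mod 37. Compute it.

15

gcd(37, 5) by repeated division:
37 = 7·5 + 2
5 = 2·2 + 1
2 = 2·1 + 0
gcd = 1, so the inverse exists. Back-substitute:
1 = 5 − 2·2
1 = −2·37 + 15·5
So 5·15 ≡ 1 (mod 37).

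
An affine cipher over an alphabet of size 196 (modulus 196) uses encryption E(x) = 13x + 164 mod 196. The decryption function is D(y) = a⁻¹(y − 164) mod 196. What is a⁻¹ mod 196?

Extended Euclidean algorithm:
196 = 15×13 + 1
13 = 13×1 + 0
gcd = 1, so the inverse exists. Back-substitute:
1 = 196 − 15·13
Hence 13⁻¹ ≡ -15 ≡ 181 (mod 196).

181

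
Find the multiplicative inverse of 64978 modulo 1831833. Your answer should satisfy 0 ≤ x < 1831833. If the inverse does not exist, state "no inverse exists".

Apply the Euclidean algorithm to 1831833 and 64978:
1831833 = 28·64978 + 12449
64978 = 5·12449 + 2733
12449 = 4·2733 + 1517
2733 = 1·1517 + 1216
1517 = 1·1216 + 301
1216 = 4·301 + 12
301 = 25·12 + 1
12 = 12·1 + 0
gcd = 1, so the inverse exists. Back-substitute:
1 = 301 − 25·12
1 = −25·1216 + 101·301
1 = 101·1517 − 126·1216
1 = −126·2733 + 227·1517
1 = 227·12449 − 1034·2733
1 = −1034·64978 + 5397·12449
1 = 5397·1831833 − 152150·64978
Thus 64978·(-152150) ≡ 1 (mod 1831833); reducing, -152150 mod 1831833 = 1679683.

1679683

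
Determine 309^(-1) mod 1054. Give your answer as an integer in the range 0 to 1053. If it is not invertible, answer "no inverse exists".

805

Run Euclid on (1054, 309):
1054 = 3*309 + 127
309 = 2*127 + 55
127 = 2*55 + 17
55 = 3*17 + 4
17 = 4*4 + 1
4 = 4*1 + 0
gcd = 1, so the inverse exists. Back-substitute:
1 = 17 − 4·4
1 = −4·55 + 13·17
1 = 13·127 − 30·55
1 = −30·309 + 73·127
1 = 73·1054 − 249·309
Thus 309·(-249) ≡ 1 (mod 1054); reducing, -249 mod 1054 = 805.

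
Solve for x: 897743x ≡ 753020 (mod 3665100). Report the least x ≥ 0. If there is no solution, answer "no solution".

3507040

First find gcd(897743, 3665100):
3665100 = 4*897743 + 74128
897743 = 12*74128 + 8207
74128 = 9*8207 + 265
8207 = 30*265 + 257
265 = 1*257 + 8
257 = 32*8 + 1
8 = 8*1 + 0
gcd = 1, so a unique solution mod 3665100 exists.
Back-substitute for the Bézout coefficients:
1 = 257 − 32·8
1 = −32·265 + 33·257
1 = 33·8207 − 1022·265
1 = −1022·74128 + 9231·8207
1 = 9231·897743 − 111794·74128
1 = −111794·3665100 + 456407·897743
So 897743·(456407) ≡ 1 (mod 3665100), giving 897743⁻¹ ≡ 456407.
x ≡ 897743⁻¹·753020 ≡ 456407·753020 ≡ 3507040 (mod 3665100).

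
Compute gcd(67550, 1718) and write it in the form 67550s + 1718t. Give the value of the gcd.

2

Repeated division:
67550 = 39·1718 + 548
1718 = 3·548 + 74
548 = 7·74 + 30
74 = 2·30 + 14
30 = 2·14 + 2
14 = 7·2 + 0
gcd(67550, 1718) = 2.
Back-substituting:
2 = 30 − 2·14
2 = −2·74 + 5·30
2 = 5·548 − 37·74
2 = −37·1718 + 116·548
2 = 116·67550 − 4561·1718
So 2 = (116)·67550 + (-4561)·1718.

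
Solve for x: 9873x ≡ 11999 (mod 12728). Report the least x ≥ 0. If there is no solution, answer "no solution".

First find gcd(9873, 12728):
12728 = 1*9873 + 2855
9873 = 3*2855 + 1308
2855 = 2*1308 + 239
1308 = 5*239 + 113
239 = 2*113 + 13
113 = 8*13 + 9
13 = 1*9 + 4
9 = 2*4 + 1
4 = 4*1 + 0
gcd = 1, so a unique solution mod 12728 exists.
Back-substitute for the Bézout coefficients:
1 = 9 − 2·4
1 = −2·13 + 3·9
1 = 3·113 − 26·13
1 = −26·239 + 55·113
1 = 55·1308 − 301·239
1 = −301·2855 + 657·1308
1 = 657·9873 − 2272·2855
1 = −2272·12728 + 2929·9873
So 9873·(2929) ≡ 1 (mod 12728), giving 9873⁻¹ ≡ 2929.
x ≡ 9873⁻¹·11999 ≡ 2929·11999 ≡ 3063 (mod 12728).

3063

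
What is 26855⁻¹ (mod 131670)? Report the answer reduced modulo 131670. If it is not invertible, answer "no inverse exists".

no inverse exists

Compute gcd(26855, 131670):
131670 = 4·26855 + 24250
26855 = 1·24250 + 2605
24250 = 9·2605 + 805
2605 = 3·805 + 190
805 = 4·190 + 45
190 = 4·45 + 10
45 = 4·10 + 5
10 = 2·5 + 0
The gcd is 5, not 1, hence no inverse exists.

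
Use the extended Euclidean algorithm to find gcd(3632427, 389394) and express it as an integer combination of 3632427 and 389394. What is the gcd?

Repeated division:
3632427 = 9*389394 + 127881
389394 = 3*127881 + 5751
127881 = 22*5751 + 1359
5751 = 4*1359 + 315
1359 = 4*315 + 99
315 = 3*99 + 18
99 = 5*18 + 9
18 = 2*9 + 0
gcd(3632427, 389394) = 9.
Working backward:
9 = 99 − 5·18
9 = −5·315 + 16·99
9 = 16·1359 − 69·315
9 = −69·5751 + 292·1359
9 = 292·127881 − 6493·5751
9 = −6493·389394 + 19771·127881
9 = 19771·3632427 − 184432·389394
So 9 = (19771)·3632427 + (-184432)·389394.

9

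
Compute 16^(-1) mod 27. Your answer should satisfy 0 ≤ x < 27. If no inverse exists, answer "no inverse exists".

22

gcd(27, 16) by repeated division:
27 = 1*16 + 11
16 = 1*11 + 5
11 = 2*5 + 1
5 = 5*1 + 0
The gcd is 1. Working backward:
1 = 11 − 2·5
1 = −2·16 + 3·11
1 = 3·27 − 5·16
Thus 16·(-5) ≡ 1 (mod 27); reducing, -5 mod 27 = 22.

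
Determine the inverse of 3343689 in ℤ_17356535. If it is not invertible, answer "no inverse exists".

15474759

Run Euclid on (17356535, 3343689):
17356535 = 5·3343689 + 638090
3343689 = 5·638090 + 153239
638090 = 4·153239 + 25134
153239 = 6·25134 + 2435
25134 = 10·2435 + 784
2435 = 3·784 + 83
784 = 9·83 + 37
83 = 2·37 + 9
37 = 4·9 + 1
9 = 9·1 + 0
gcd = 1, so the inverse exists. Back-substitute:
1 = 37 − 4·9
1 = −4·83 + 9·37
1 = 9·784 − 85·83
1 = −85·2435 + 264·784
1 = 264·25134 − 2725·2435
1 = −2725·153239 + 16614·25134
1 = 16614·638090 − 69181·153239
1 = −69181·3343689 + 362519·638090
1 = 362519·17356535 − 1881776·3343689
Hence 3343689⁻¹ ≡ -1881776 ≡ 15474759 (mod 17356535).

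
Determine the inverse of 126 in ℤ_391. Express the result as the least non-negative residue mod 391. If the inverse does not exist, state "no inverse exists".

gcd(391, 126) by repeated division:
391 = 3·126 + 13
126 = 9·13 + 9
13 = 1·9 + 4
9 = 2·4 + 1
4 = 4·1 + 0
gcd = 1, so the inverse exists. Back-substitute:
1 = 9 − 2·4
1 = −2·13 + 3·9
1 = 3·126 − 29·13
1 = −29·391 + 90·126
So 126·90 ≡ 1 (mod 391).

90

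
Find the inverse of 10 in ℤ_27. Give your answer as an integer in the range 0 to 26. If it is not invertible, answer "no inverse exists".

19

Apply the Euclidean algorithm to 27 and 10:
27 = 2×10 + 7
10 = 1×7 + 3
7 = 2×3 + 1
3 = 3×1 + 0
gcd = 1, so the inverse exists. Back-substitute:
1 = 7 − 2·3
1 = −2·10 + 3·7
1 = 3·27 − 8·10
So 10·(-8) ≡ 1 (mod 27), and -8 ≡ 19 (mod 27).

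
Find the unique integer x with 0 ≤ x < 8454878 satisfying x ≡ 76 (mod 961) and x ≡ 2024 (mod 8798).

4313044

Write x = 76 + 961·k. Then 961·k ≡ 2024 − 76 ≡ 1948 (mod 8798).
Need 961⁻¹ mod 8798. Extended Euclid on (8798, 961):
8798 = 9*961 + 149
961 = 6*149 + 67
149 = 2*67 + 15
67 = 4*15 + 7
15 = 2*7 + 1
7 = 7*1 + 0
Back-substitute:
1 = 15 − 2·7
1 = −2·67 + 9·15
1 = 9·149 − 20·67
1 = −20·961 + 129·149
1 = 129·8798 − 1181·961
961⁻¹ ≡ 7617 (mod 8798), so k ≡ 7617·1948 ≡ 4488 (mod 8798).
x = 76 + 961·4488 = 4313044.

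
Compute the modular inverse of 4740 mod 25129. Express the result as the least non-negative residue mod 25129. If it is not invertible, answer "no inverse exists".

Extended Euclidean algorithm:
25129 = 5*4740 + 1429
4740 = 3*1429 + 453
1429 = 3*453 + 70
453 = 6*70 + 33
70 = 2*33 + 4
33 = 8*4 + 1
4 = 4*1 + 0
Since gcd(4740, 25129) = 1, back-substitute to write 1 as a combination:
1 = 33 − 8·4
1 = −8·70 + 17·33
1 = 17·453 − 110·70
1 = −110·1429 + 347·453
1 = 347·4740 − 1151·1429
1 = −1151·25129 + 6102·4740
So 4740·6102 ≡ 1 (mod 25129).

6102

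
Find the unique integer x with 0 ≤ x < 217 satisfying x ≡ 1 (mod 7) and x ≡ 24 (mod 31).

148

Write x = 1 + 7·k. Then 7·k ≡ 24 − 1 ≡ 23 (mod 31).
Need 7⁻¹ mod 31. Extended Euclid on (31, 7):
31 = 4·7 + 3
7 = 2·3 + 1
3 = 3·1 + 0
Back-substitute:
1 = 7 − 2·3
1 = −2·31 + 9·7
7⁻¹ ≡ 9 (mod 31), so k ≡ 9·23 ≡ 21 (mod 31).
x = 1 + 7·21 = 148.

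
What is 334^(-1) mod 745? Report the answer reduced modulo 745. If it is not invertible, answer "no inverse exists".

Extended Euclidean algorithm:
745 = 2×334 + 77
334 = 4×77 + 26
77 = 2×26 + 25
26 = 1×25 + 1
25 = 25×1 + 0
Since gcd(334, 745) = 1, back-substitute to write 1 as a combination:
1 = 26 − 25
1 = −77 + 3·26
1 = 3·334 − 13·77
1 = −13·745 + 29·334
So 334·29 ≡ 1 (mod 745).

29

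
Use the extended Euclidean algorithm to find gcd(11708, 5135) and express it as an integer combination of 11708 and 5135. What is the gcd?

1

Apply Euclid's algorithm to 11708 and 5135:
11708 = 2*5135 + 1438
5135 = 3*1438 + 821
1438 = 1*821 + 617
821 = 1*617 + 204
617 = 3*204 + 5
204 = 40*5 + 4
5 = 1*4 + 1
4 = 4*1 + 0
gcd(11708, 5135) = 1.
Back-substituting:
1 = 5 − 4
1 = −204 + 41·5
1 = 41·617 − 124·204
1 = −124·821 + 165·617
1 = 165·1438 − 289·821
1 = −289·5135 + 1032·1438
1 = 1032·11708 − 2353·5135
So 1 = (1032)·11708 + (-2353)·5135.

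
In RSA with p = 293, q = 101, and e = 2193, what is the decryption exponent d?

φ(n) = (p−1)(q−1) = 292·100 = 29200.
Need d with 2193·d ≡ 1 (mod 29200). Apply the extended Euclidean algorithm:
29200 = 13×2193 + 691
2193 = 3×691 + 120
691 = 5×120 + 91
120 = 1×91 + 29
91 = 3×29 + 4
29 = 7×4 + 1
4 = 4×1 + 0
Back-substitute:
1 = 29 − 7·4
1 = −7·91 + 22·29
1 = 22·120 − 29·91
1 = −29·691 + 167·120
1 = 167·2193 − 530·691
1 = −530·29200 + 7057·2193
So 2193·7057 ≡ 1 (mod 29200), hence d = 7057.

7057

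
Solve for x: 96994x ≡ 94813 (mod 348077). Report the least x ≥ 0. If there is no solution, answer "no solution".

First find gcd(96994, 348077):
348077 = 3·96994 + 57095
96994 = 1·57095 + 39899
57095 = 1·39899 + 17196
39899 = 2·17196 + 5507
17196 = 3·5507 + 675
5507 = 8·675 + 107
675 = 6·107 + 33
107 = 3·33 + 8
33 = 4·8 + 1
8 = 8·1 + 0
gcd = 1, so a unique solution mod 348077 exists.
Back-substitute for the Bézout coefficients:
1 = 33 − 4·8
1 = −4·107 + 13·33
1 = 13·675 − 82·107
1 = −82·5507 + 669·675
1 = 669·17196 − 2089·5507
1 = −2089·39899 + 4847·17196
1 = 4847·57095 − 6936·39899
1 = −6936·96994 + 11783·57095
1 = 11783·348077 − 42285·96994
So 96994·(-42285) ≡ 1 (mod 348077), giving 96994⁻¹ ≡ 305792.
x ≡ 96994⁻¹·94813 ≡ 305792·94813 ≡ 331258 (mod 348077).

331258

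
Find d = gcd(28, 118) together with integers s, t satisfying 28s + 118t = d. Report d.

2

Repeated division:
118 = 4×28 + 6
28 = 4×6 + 4
6 = 1×4 + 2
4 = 2×2 + 0
gcd(28, 118) = 2.
Back-substituting:
2 = 6 − 4
2 = −28 + 5·6
2 = 5·118 − 21·28
So 2 = (5)·118 + (-21)·28.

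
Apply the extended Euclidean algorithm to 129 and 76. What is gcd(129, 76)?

Repeated division:
129 = 1*76 + 53
76 = 1*53 + 23
53 = 2*23 + 7
23 = 3*7 + 2
7 = 3*2 + 1
2 = 2*1 + 0
gcd(129, 76) = 1.
Back-substituting:
1 = 7 − 3·2
1 = −3·23 + 10·7
1 = 10·53 − 23·23
1 = −23·76 + 33·53
1 = 33·129 − 56·76
So 1 = (33)·129 + (-56)·76.

1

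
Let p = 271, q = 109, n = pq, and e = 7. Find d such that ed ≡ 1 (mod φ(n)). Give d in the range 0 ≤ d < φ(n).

φ(n) = (p−1)(q−1) = 270·108 = 29160.
Need d with 7·d ≡ 1 (mod 29160). Apply the extended Euclidean algorithm:
29160 = 4165×7 + 5
7 = 1×5 + 2
5 = 2×2 + 1
2 = 2×1 + 0
Back-substitute:
1 = 5 − 2·2
1 = −2·7 + 3·5
1 = 3·29160 − 12497·7
So 7·(-12497) ≡ 1 (mod 29160), hence d ≡ -12497 ≡ 16663 (mod 29160).

16663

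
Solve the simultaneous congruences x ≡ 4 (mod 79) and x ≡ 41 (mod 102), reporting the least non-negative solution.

Write x = 4 + 79·k. Then 79·k ≡ 41 − 4 ≡ 37 (mod 102).
Need 79⁻¹ mod 102. Extended Euclid on (102, 79):
102 = 1*79 + 23
79 = 3*23 + 10
23 = 2*10 + 3
10 = 3*3 + 1
3 = 3*1 + 0
Back-substitute:
1 = 10 − 3·3
1 = −3·23 + 7·10
1 = 7·79 − 24·23
1 = −24·102 + 31·79
79⁻¹ ≡ 31 (mod 102), so k ≡ 31·37 ≡ 25 (mod 102).
x = 4 + 79·25 = 1979.

1979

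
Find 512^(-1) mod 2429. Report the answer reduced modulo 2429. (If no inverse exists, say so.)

Run Euclid on (2429, 512):
2429 = 4·512 + 381
512 = 1·381 + 131
381 = 2·131 + 119
131 = 1·119 + 12
119 = 9·12 + 11
12 = 1·11 + 1
11 = 11·1 + 0
Since gcd(512, 2429) = 1, back-substitute to write 1 as a combination:
1 = 12 − 11
1 = −119 + 10·12
1 = 10·131 − 11·119
1 = −11·381 + 32·131
1 = 32·512 − 43·381
1 = −43·2429 + 204·512
So 512·204 ≡ 1 (mod 2429).

204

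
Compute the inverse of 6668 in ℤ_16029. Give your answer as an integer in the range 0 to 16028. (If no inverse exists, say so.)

1988

Extended Euclidean algorithm:
16029 = 2×6668 + 2693
6668 = 2×2693 + 1282
2693 = 2×1282 + 129
1282 = 9×129 + 121
129 = 1×121 + 8
121 = 15×8 + 1
8 = 8×1 + 0
gcd = 1, so the inverse exists. Back-substitute:
1 = 121 − 15·8
1 = −15·129 + 16·121
1 = 16·1282 − 159·129
1 = −159·2693 + 334·1282
1 = 334·6668 − 827·2693
1 = −827·16029 + 1988·6668
So 6668·1988 ≡ 1 (mod 16029).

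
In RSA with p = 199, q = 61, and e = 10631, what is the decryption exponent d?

11471

φ(n) = (p−1)(q−1) = 198·60 = 11880.
Need d with 10631·d ≡ 1 (mod 11880). Apply the extended Euclidean algorithm:
11880 = 1×10631 + 1249
10631 = 8×1249 + 639
1249 = 1×639 + 610
639 = 1×610 + 29
610 = 21×29 + 1
29 = 29×1 + 0
Back-substitute:
1 = 610 − 21·29
1 = −21·639 + 22·610
1 = 22·1249 − 43·639
1 = −43·10631 + 366·1249
1 = 366·11880 − 409·10631
So 10631·(-409) ≡ 1 (mod 11880), hence d ≡ -409 ≡ 11471 (mod 11880).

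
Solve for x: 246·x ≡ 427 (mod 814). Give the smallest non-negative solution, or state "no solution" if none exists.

no solution

gcd(246, 814):
814 = 3*246 + 76
246 = 3*76 + 18
76 = 4*18 + 4
18 = 4*4 + 2
4 = 2*2 + 0
gcd = 2, but 2 ∤ 427, so the congruence has no solution.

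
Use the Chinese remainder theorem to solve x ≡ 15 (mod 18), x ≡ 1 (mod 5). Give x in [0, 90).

Write x = 15 + 18·k. Then 18·k ≡ 1 − 15 ≡ 1 (mod 5).
Need 18⁻¹ mod 5. Extended Euclid on (5, 3):
5 = 1·3 + 2
3 = 1·2 + 1
2 = 2·1 + 0
Back-substitute:
1 = 3 − 2
1 = −5 + 2·3
18⁻¹ ≡ 2 (mod 5), so k ≡ 2·1 ≡ 2 (mod 5).
x = 15 + 18·2 = 51.

51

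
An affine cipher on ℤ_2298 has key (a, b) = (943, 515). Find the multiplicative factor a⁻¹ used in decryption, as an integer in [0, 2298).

Apply the Euclidean algorithm to 2298 and 943:
2298 = 2*943 + 412
943 = 2*412 + 119
412 = 3*119 + 55
119 = 2*55 + 9
55 = 6*9 + 1
9 = 9*1 + 0
Since gcd(943, 2298) = 1, back-substitute to write 1 as a combination:
1 = 55 − 6·9
1 = −6·119 + 13·55
1 = 13·412 − 45·119
1 = −45·943 + 103·412
1 = 103·2298 − 251·943
Thus 943·(-251) ≡ 1 (mod 2298); reducing, -251 mod 2298 = 2047.

2047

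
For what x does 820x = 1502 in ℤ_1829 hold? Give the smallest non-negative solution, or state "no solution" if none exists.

497

First find gcd(820, 1829):
1829 = 2·820 + 189
820 = 4·189 + 64
189 = 2·64 + 61
64 = 1·61 + 3
61 = 20·3 + 1
3 = 3·1 + 0
gcd = 1, so a unique solution mod 1829 exists.
Back-substitute for the Bézout coefficients:
1 = 61 − 20·3
1 = −20·64 + 21·61
1 = 21·189 − 62·64
1 = −62·820 + 269·189
1 = 269·1829 − 600·820
So 820·(-600) ≡ 1 (mod 1829), giving 820⁻¹ ≡ 1229.
x ≡ 820⁻¹·1502 ≡ 1229·1502 ≡ 497 (mod 1829).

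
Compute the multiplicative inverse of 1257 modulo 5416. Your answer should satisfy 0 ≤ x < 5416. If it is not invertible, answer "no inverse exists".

1689

Run Euclid on (5416, 1257):
5416 = 4·1257 + 388
1257 = 3·388 + 93
388 = 4·93 + 16
93 = 5·16 + 13
16 = 1·13 + 3
13 = 4·3 + 1
3 = 3·1 + 0
Since gcd(1257, 5416) = 1, back-substitute to write 1 as a combination:
1 = 13 − 4·3
1 = −4·16 + 5·13
1 = 5·93 − 29·16
1 = −29·388 + 121·93
1 = 121·1257 − 392·388
1 = −392·5416 + 1689·1257
So 1257·1689 ≡ 1 (mod 5416).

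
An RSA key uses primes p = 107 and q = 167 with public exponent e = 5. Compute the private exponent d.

φ(n) = (p−1)(q−1) = 106·166 = 17596.
Need d with 5·d ≡ 1 (mod 17596). Apply the extended Euclidean algorithm:
17596 = 3519×5 + 1
5 = 5×1 + 0
Back-substitute:
1 = 17596 − 3519·5
So 5·(-3519) ≡ 1 (mod 17596), hence d ≡ -3519 ≡ 14077 (mod 17596).

14077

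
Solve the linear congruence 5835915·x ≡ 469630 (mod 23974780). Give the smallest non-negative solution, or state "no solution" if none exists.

946118

First find gcd(5835915, 23974780):
23974780 = 4×5835915 + 631120
5835915 = 9×631120 + 155835
631120 = 4×155835 + 7780
155835 = 20×7780 + 235
7780 = 33×235 + 25
235 = 9×25 + 10
25 = 2×10 + 5
10 = 2×5 + 0
gcd = 5 and 5 | 469630, so solutions exist. Divide through by 5: 1167183x ≡ 93926 (mod 4794956).
Now find 1167183⁻¹ mod 4794956:
4794956 = 4·1167183 + 126224
1167183 = 9·126224 + 31167
126224 = 4·31167 + 1556
31167 = 20·1556 + 47
1556 = 33·47 + 5
47 = 9·5 + 2
5 = 2·2 + 1
2 = 2·1 + 0
Back-substitute:
1 = 5 − 2·2
1 = −2·47 + 19·5
1 = 19·1556 − 629·47
1 = −629·31167 + 12599·1556
1 = 12599·126224 − 51025·31167
1 = −51025·1167183 + 471824·126224
1 = 471824·4794956 − 1938321·1167183
So 1167183·(-1938321) ≡ 1 (mod 4794956), i.e. 1167183⁻¹ ≡ 2856635.
Then x ≡ 2856635·93926 ≡ 946118 (mod 4794956); the smallest non-negative solution is x = 946118.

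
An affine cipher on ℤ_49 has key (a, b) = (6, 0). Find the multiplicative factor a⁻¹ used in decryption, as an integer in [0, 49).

Apply the Euclidean algorithm to 49 and 6:
49 = 8·6 + 1
6 = 6·1 + 0
The gcd is 1. Working backward:
1 = 49 − 8·6
Hence 6⁻¹ ≡ -8 ≡ 41 (mod 49).

41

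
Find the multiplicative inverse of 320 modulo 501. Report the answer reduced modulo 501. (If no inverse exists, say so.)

Extended Euclidean algorithm:
501 = 1×320 + 181
320 = 1×181 + 139
181 = 1×139 + 42
139 = 3×42 + 13
42 = 3×13 + 3
13 = 4×3 + 1
3 = 3×1 + 0
gcd = 1, so the inverse exists. Back-substitute:
1 = 13 − 4·3
1 = −4·42 + 13·13
1 = 13·139 − 43·42
1 = −43·181 + 56·139
1 = 56·320 − 99·181
1 = −99·501 + 155·320
So 320·155 ≡ 1 (mod 501).

155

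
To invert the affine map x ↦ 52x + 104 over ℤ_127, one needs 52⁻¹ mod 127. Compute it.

22

Apply the Euclidean algorithm to 127 and 52:
127 = 2*52 + 23
52 = 2*23 + 6
23 = 3*6 + 5
6 = 1*5 + 1
5 = 5*1 + 0
Since gcd(52, 127) = 1, back-substitute to write 1 as a combination:
1 = 6 − 5
1 = −23 + 4·6
1 = 4·52 − 9·23
1 = −9·127 + 22·52
So 52·22 ≡ 1 (mod 127).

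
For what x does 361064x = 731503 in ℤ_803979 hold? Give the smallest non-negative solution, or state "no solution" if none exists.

gcd(361064, 803979):
803979 = 2·361064 + 81851
361064 = 4·81851 + 33660
81851 = 2·33660 + 14531
33660 = 2·14531 + 4598
14531 = 3·4598 + 737
4598 = 6·737 + 176
737 = 4·176 + 33
176 = 5·33 + 11
33 = 3·11 + 0
gcd = 11, but 11 ∤ 731503, so the congruence has no solution.

no solution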